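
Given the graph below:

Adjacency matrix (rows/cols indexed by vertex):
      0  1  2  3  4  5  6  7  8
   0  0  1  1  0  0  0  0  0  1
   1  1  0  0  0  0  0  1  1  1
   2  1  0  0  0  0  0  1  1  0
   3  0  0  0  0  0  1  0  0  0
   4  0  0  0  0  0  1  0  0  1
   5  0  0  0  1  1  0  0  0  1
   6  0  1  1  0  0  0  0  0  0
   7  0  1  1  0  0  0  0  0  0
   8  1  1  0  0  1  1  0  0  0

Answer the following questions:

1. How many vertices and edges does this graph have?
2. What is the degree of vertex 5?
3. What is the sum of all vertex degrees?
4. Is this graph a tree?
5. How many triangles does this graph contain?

Count: 9 vertices, 12 edges.
Vertex 5 has neighbors [3, 4, 8], degree = 3.
Handshaking lemma: 2 * 12 = 24.
A tree on 9 vertices has 8 edges. This graph has 12 edges (4 extra). Not a tree.
Number of triangles = 2.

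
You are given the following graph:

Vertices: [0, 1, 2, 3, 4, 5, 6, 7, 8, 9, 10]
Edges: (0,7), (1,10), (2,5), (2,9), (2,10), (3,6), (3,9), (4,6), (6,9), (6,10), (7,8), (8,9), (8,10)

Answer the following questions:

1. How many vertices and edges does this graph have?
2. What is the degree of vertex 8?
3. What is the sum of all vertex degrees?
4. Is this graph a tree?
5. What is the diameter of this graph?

Count: 11 vertices, 13 edges.
Vertex 8 has neighbors [7, 9, 10], degree = 3.
Handshaking lemma: 2 * 13 = 26.
A tree on 11 vertices has 10 edges. This graph has 13 edges (3 extra). Not a tree.
Diameter (longest shortest path) = 5.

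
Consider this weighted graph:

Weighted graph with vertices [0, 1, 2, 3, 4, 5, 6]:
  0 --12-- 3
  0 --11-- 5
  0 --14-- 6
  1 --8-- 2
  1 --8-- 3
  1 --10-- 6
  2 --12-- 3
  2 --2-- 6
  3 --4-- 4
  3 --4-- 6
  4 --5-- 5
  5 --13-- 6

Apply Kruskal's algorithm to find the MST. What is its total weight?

Applying Kruskal's algorithm (sort edges by weight, add if no cycle):
  Add (2,6) w=2
  Add (3,4) w=4
  Add (3,6) w=4
  Add (4,5) w=5
  Add (1,2) w=8
  Skip (1,3) w=8 (creates cycle)
  Skip (1,6) w=10 (creates cycle)
  Add (0,5) w=11
  Skip (0,3) w=12 (creates cycle)
  Skip (2,3) w=12 (creates cycle)
  Skip (5,6) w=13 (creates cycle)
  Skip (0,6) w=14 (creates cycle)
MST weight = 34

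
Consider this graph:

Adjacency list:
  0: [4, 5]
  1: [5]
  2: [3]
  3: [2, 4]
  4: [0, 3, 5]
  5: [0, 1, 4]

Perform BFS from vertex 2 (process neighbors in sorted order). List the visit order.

BFS from vertex 2 (neighbors processed in ascending order):
Visit order: 2, 3, 4, 0, 5, 1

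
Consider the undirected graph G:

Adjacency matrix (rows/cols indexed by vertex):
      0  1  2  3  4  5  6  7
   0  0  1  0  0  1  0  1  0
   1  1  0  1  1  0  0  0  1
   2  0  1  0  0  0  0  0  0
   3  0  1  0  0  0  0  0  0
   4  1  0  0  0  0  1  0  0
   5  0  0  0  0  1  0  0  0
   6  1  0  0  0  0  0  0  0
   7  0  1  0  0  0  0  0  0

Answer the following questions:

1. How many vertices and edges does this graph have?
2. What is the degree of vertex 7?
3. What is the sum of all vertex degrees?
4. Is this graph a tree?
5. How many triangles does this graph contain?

Count: 8 vertices, 7 edges.
Vertex 7 has neighbors [1], degree = 1.
Handshaking lemma: 2 * 7 = 14.
A graph is a tree iff it is connected and has exactly n-1 edges. This graph is connected (all 8 vertices in one component) and has 8-1 = 7 edges. It is a tree.
Number of triangles = 0.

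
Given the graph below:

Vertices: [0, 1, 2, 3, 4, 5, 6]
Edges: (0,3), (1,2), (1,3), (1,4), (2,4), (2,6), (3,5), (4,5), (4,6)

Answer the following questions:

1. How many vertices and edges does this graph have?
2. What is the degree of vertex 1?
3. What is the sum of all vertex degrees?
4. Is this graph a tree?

Count: 7 vertices, 9 edges.
Vertex 1 has neighbors [2, 3, 4], degree = 3.
Handshaking lemma: 2 * 9 = 18.
A tree on 7 vertices has 6 edges. This graph has 9 edges (3 extra). Not a tree.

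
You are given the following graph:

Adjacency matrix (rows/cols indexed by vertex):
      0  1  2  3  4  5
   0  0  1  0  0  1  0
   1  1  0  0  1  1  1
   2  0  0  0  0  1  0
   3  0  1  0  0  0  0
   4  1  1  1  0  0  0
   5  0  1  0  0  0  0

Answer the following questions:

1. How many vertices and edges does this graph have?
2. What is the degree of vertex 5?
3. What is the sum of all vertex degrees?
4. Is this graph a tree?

Count: 6 vertices, 6 edges.
Vertex 5 has neighbors [1], degree = 1.
Handshaking lemma: 2 * 6 = 12.
A tree on 6 vertices has 5 edges. This graph has 6 edges (1 extra). Not a tree.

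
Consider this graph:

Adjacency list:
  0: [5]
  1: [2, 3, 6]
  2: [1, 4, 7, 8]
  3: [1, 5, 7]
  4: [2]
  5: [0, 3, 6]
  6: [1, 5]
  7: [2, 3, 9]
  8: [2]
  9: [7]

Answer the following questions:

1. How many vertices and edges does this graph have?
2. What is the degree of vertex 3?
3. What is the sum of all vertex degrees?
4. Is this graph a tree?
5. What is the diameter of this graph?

Count: 10 vertices, 11 edges.
Vertex 3 has neighbors [1, 5, 7], degree = 3.
Handshaking lemma: 2 * 11 = 22.
A tree on 10 vertices has 9 edges. This graph has 11 edges (2 extra). Not a tree.
Diameter (longest shortest path) = 5.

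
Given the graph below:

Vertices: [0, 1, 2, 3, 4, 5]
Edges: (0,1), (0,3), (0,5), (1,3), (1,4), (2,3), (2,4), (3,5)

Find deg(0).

Vertex 0 has neighbors [1, 3, 5], so deg(0) = 3.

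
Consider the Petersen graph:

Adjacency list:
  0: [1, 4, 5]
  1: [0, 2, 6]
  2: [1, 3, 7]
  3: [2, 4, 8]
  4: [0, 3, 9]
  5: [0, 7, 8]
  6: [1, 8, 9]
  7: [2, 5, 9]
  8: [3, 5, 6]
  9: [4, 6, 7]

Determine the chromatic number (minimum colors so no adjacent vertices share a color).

The Petersen graph contains odd cycles (e.g. the outer 5-cycle), so chi >= 3.
A proper 3-coloring exists (it is a well-known 3-chromatic graph).
Chromatic number = 3.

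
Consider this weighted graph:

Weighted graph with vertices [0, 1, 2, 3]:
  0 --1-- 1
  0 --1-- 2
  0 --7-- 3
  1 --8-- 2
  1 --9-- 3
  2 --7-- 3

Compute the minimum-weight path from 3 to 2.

Using Dijkstra's algorithm from vertex 3:
Shortest path: 3 -> 2
Total weight: 7 = 7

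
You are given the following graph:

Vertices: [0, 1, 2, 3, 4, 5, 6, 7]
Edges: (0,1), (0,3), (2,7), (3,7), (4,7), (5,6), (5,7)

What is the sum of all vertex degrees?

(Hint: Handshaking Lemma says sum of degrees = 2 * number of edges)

Count edges: 7 edges.
By Handshaking Lemma: sum of degrees = 2 * 7 = 14.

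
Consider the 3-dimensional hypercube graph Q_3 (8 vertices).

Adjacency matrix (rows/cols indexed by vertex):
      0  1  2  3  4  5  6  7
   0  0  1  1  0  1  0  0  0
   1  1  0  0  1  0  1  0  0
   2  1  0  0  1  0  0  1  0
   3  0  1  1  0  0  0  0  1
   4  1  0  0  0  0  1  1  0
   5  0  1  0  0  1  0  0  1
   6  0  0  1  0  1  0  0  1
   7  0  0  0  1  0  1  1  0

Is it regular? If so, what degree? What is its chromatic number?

In Q_3, every vertex has exactly 3 neighbors (flip one of 3 bits), so it is 3-regular.
Q_3 is bipartite (partition by bit-parity), so chromatic number = 2.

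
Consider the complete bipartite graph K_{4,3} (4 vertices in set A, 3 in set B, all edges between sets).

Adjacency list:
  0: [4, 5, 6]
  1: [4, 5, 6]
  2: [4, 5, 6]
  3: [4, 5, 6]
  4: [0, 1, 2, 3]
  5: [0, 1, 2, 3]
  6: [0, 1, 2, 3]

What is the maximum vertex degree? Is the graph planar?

Set-A vertices have degree 3; set-B vertices have degree 4. Maximum degree = max(4,3) = 4.
K_{4,3} contains K_{3,3} as a subgraph (since both sides have >= 3 vertices); by Kuratowski's theorem it is not planar.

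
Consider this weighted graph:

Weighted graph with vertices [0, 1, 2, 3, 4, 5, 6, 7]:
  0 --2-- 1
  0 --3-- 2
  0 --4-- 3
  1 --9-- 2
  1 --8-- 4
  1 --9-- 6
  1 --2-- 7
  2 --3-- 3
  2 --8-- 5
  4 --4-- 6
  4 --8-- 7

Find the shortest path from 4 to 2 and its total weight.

Using Dijkstra's algorithm from vertex 4:
Shortest path: 4 -> 1 -> 0 -> 2
Total weight: 8 + 2 + 3 = 13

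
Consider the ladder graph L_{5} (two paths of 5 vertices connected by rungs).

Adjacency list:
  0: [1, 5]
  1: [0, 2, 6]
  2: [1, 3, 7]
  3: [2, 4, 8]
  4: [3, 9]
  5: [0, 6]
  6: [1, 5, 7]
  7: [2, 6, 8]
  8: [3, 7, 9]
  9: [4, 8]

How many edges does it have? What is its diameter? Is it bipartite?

Ladder graph L_{5}: 5 rungs + 2 * (5-1) path edges = 5 + 8 = 13 edges.
Diameter = 5.
Ladder graphs are bipartite (alternating coloring along each path).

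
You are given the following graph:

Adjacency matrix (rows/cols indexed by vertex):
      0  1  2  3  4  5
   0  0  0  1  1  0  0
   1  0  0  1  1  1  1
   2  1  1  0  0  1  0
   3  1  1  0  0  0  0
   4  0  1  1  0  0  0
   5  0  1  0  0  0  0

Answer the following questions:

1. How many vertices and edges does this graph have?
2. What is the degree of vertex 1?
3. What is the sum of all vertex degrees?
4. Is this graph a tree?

Count: 6 vertices, 7 edges.
Vertex 1 has neighbors [2, 3, 4, 5], degree = 4.
Handshaking lemma: 2 * 7 = 14.
A tree on 6 vertices has 5 edges. This graph has 7 edges (2 extra). Not a tree.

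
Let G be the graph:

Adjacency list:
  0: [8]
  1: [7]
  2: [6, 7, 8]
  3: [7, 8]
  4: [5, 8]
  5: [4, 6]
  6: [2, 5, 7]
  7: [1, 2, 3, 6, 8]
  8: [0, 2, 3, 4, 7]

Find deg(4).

Vertex 4 has neighbors [5, 8], so deg(4) = 2.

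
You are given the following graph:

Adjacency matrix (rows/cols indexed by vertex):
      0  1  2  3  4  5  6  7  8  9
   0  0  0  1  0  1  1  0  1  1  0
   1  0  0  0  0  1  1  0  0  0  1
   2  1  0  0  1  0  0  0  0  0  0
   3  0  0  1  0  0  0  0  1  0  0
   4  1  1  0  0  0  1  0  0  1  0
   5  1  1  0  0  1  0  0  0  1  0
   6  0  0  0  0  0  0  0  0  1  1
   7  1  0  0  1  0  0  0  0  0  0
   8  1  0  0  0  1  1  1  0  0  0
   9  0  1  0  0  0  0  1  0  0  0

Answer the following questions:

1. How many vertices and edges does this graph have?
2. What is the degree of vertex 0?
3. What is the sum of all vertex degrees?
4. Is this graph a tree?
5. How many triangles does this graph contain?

Count: 10 vertices, 15 edges.
Vertex 0 has neighbors [2, 4, 5, 7, 8], degree = 5.
Handshaking lemma: 2 * 15 = 30.
A tree on 10 vertices has 9 edges. This graph has 15 edges (6 extra). Not a tree.
Number of triangles = 5.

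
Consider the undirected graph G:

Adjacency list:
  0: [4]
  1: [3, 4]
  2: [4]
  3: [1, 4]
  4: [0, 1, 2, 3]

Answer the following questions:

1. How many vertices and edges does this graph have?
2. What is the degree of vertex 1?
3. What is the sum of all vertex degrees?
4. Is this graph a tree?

Count: 5 vertices, 5 edges.
Vertex 1 has neighbors [3, 4], degree = 2.
Handshaking lemma: 2 * 5 = 10.
A tree on 5 vertices has 4 edges. This graph has 5 edges (1 extra). Not a tree.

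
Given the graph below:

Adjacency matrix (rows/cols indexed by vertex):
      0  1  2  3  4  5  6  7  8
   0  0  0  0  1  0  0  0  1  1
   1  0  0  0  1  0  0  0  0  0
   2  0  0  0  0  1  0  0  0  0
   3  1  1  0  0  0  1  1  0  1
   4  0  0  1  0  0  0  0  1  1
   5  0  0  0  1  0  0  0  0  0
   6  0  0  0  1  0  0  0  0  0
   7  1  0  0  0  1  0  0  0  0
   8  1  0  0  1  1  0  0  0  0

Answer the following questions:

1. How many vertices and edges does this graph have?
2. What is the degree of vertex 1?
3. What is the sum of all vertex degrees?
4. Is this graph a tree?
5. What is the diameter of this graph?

Count: 9 vertices, 10 edges.
Vertex 1 has neighbors [3], degree = 1.
Handshaking lemma: 2 * 10 = 20.
A tree on 9 vertices has 8 edges. This graph has 10 edges (2 extra). Not a tree.
Diameter (longest shortest path) = 4.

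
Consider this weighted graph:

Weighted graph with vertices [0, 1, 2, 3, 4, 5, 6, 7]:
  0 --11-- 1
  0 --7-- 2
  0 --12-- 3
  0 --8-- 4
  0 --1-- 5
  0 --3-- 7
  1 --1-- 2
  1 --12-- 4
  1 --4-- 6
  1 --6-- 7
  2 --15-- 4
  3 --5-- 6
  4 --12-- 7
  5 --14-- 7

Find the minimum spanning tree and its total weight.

Applying Kruskal's algorithm (sort edges by weight, add if no cycle):
  Add (0,5) w=1
  Add (1,2) w=1
  Add (0,7) w=3
  Add (1,6) w=4
  Add (3,6) w=5
  Add (1,7) w=6
  Skip (0,2) w=7 (creates cycle)
  Add (0,4) w=8
  Skip (0,1) w=11 (creates cycle)
  Skip (0,3) w=12 (creates cycle)
  Skip (1,4) w=12 (creates cycle)
  Skip (4,7) w=12 (creates cycle)
  Skip (5,7) w=14 (creates cycle)
  Skip (2,4) w=15 (creates cycle)
MST weight = 28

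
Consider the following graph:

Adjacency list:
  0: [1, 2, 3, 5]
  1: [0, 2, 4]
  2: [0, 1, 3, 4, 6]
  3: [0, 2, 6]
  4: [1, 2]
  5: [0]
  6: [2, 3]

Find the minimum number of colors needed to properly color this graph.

The graph has a maximum clique of size 3 (lower bound on chromatic number).
A valid 3-coloring: {0: 1, 1: 2, 2: 0, 3: 2, 4: 1, 5: 0, 6: 1}.
Chromatic number = 3.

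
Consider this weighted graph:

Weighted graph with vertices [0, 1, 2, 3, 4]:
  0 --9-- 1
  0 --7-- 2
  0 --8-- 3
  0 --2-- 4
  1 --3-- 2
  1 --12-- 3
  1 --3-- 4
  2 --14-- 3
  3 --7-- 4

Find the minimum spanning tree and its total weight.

Applying Kruskal's algorithm (sort edges by weight, add if no cycle):
  Add (0,4) w=2
  Add (1,2) w=3
  Add (1,4) w=3
  Skip (0,2) w=7 (creates cycle)
  Add (3,4) w=7
  Skip (0,3) w=8 (creates cycle)
  Skip (0,1) w=9 (creates cycle)
  Skip (1,3) w=12 (creates cycle)
  Skip (2,3) w=14 (creates cycle)
MST weight = 15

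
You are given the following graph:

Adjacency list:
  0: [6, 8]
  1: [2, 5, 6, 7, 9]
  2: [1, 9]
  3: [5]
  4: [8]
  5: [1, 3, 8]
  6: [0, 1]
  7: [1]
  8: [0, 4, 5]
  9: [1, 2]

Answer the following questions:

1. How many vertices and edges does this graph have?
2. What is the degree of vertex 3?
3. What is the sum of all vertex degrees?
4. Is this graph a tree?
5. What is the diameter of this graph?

Count: 10 vertices, 11 edges.
Vertex 3 has neighbors [5], degree = 1.
Handshaking lemma: 2 * 11 = 22.
A tree on 10 vertices has 9 edges. This graph has 11 edges (2 extra). Not a tree.
Diameter (longest shortest path) = 4.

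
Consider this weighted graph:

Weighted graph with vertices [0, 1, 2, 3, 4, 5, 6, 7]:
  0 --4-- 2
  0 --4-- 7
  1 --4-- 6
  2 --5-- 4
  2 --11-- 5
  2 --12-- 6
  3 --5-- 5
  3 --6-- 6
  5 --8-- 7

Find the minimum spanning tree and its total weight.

Applying Kruskal's algorithm (sort edges by weight, add if no cycle):
  Add (0,2) w=4
  Add (0,7) w=4
  Add (1,6) w=4
  Add (2,4) w=5
  Add (3,5) w=5
  Add (3,6) w=6
  Add (5,7) w=8
  Skip (2,5) w=11 (creates cycle)
  Skip (2,6) w=12 (creates cycle)
MST weight = 36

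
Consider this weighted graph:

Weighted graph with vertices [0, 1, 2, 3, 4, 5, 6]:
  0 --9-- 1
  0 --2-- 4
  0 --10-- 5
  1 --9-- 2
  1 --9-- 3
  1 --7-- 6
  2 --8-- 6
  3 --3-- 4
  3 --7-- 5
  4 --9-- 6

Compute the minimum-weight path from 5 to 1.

Using Dijkstra's algorithm from vertex 5:
Shortest path: 5 -> 3 -> 1
Total weight: 7 + 9 = 16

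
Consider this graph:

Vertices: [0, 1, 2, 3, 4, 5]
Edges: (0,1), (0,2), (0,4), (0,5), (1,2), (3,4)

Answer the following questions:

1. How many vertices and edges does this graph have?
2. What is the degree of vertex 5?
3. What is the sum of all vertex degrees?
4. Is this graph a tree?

Count: 6 vertices, 6 edges.
Vertex 5 has neighbors [0], degree = 1.
Handshaking lemma: 2 * 6 = 12.
A tree on 6 vertices has 5 edges. This graph has 6 edges (1 extra). Not a tree.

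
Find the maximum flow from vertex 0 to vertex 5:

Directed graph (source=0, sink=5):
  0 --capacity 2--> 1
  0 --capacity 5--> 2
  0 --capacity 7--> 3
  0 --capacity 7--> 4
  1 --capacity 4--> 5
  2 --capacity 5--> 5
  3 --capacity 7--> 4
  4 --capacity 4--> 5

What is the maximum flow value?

Computing max flow:
  Flow on (0->1): 2/2
  Flow on (0->2): 5/5
  Flow on (0->4): 4/7
  Flow on (1->5): 2/4
  Flow on (2->5): 5/5
  Flow on (4->5): 4/4
Maximum flow = 11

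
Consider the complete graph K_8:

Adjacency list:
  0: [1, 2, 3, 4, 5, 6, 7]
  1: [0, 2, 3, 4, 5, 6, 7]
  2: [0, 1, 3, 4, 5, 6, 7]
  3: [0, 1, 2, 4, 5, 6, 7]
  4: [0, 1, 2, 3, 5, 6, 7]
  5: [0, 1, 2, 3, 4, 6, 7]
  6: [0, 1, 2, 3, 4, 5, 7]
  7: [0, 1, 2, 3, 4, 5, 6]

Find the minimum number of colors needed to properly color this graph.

In K_8, every vertex is adjacent to every other vertex.
Each vertex needs a unique color.
Chromatic number = 8.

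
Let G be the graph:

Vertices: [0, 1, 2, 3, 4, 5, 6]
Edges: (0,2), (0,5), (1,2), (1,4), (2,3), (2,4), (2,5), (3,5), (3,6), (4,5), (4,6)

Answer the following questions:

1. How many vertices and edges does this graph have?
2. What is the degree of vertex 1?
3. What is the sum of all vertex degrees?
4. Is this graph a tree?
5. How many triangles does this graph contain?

Count: 7 vertices, 11 edges.
Vertex 1 has neighbors [2, 4], degree = 2.
Handshaking lemma: 2 * 11 = 22.
A tree on 7 vertices has 6 edges. This graph has 11 edges (5 extra). Not a tree.
Number of triangles = 4.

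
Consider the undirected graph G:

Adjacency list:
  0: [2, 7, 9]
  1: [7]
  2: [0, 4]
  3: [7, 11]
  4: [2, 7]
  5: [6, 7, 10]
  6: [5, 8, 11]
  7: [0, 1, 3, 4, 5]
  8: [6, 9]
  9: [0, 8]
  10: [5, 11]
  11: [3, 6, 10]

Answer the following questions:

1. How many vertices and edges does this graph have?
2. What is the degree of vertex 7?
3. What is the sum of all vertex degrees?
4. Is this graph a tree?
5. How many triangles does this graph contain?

Count: 12 vertices, 15 edges.
Vertex 7 has neighbors [0, 1, 3, 4, 5], degree = 5.
Handshaking lemma: 2 * 15 = 30.
A tree on 12 vertices has 11 edges. This graph has 15 edges (4 extra). Not a tree.
Number of triangles = 0.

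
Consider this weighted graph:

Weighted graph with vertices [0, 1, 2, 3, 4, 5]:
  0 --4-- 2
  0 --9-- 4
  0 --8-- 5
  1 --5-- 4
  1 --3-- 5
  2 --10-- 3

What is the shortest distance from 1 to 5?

Using Dijkstra's algorithm from vertex 1:
Shortest path: 1 -> 5
Total weight: 3 = 3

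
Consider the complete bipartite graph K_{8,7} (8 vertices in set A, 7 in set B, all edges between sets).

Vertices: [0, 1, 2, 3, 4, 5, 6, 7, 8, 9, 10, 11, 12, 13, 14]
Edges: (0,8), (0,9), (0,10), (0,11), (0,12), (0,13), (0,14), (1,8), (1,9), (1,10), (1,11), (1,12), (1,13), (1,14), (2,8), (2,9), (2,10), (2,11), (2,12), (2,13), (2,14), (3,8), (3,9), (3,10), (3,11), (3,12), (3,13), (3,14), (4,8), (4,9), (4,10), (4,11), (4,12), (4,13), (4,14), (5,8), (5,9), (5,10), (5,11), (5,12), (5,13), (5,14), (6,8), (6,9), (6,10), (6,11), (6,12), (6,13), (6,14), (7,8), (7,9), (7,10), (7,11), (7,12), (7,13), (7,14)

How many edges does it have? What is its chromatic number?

K_{8,7} has 8 * 7 = 56 edges.
Bipartite graphs have chromatic number 2 (color each partition differently).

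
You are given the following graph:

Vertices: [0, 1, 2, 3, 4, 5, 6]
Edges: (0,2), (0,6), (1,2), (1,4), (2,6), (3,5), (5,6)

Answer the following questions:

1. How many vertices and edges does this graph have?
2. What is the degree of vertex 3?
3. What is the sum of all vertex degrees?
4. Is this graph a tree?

Count: 7 vertices, 7 edges.
Vertex 3 has neighbors [5], degree = 1.
Handshaking lemma: 2 * 7 = 14.
A tree on 7 vertices has 6 edges. This graph has 7 edges (1 extra). Not a tree.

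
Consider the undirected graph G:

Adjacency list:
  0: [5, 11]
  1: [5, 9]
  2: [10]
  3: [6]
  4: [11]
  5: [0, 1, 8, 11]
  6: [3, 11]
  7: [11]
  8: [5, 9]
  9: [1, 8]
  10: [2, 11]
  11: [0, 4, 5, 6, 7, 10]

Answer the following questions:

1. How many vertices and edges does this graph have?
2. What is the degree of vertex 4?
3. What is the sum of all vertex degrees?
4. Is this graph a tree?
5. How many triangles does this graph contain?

Count: 12 vertices, 13 edges.
Vertex 4 has neighbors [11], degree = 1.
Handshaking lemma: 2 * 13 = 26.
A tree on 12 vertices has 11 edges. This graph has 13 edges (2 extra). Not a tree.
Number of triangles = 1.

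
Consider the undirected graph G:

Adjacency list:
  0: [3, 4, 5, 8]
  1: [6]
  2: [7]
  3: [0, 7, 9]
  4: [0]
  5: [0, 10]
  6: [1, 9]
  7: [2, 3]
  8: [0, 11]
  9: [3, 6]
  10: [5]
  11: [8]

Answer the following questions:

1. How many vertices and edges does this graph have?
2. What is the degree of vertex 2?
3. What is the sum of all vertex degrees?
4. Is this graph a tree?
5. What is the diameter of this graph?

Count: 12 vertices, 11 edges.
Vertex 2 has neighbors [7], degree = 1.
Handshaking lemma: 2 * 11 = 22.
A graph is a tree iff it is connected and has exactly n-1 edges. This graph is connected (all 12 vertices in one component) and has 12-1 = 11 edges. It is a tree.
Diameter (longest shortest path) = 6.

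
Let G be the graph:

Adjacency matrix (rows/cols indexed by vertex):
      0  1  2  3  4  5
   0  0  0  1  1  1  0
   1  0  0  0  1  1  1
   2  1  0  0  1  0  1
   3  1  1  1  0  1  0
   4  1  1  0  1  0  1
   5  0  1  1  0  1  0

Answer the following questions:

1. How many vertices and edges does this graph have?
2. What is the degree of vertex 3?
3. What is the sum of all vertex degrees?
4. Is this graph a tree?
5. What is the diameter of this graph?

Count: 6 vertices, 10 edges.
Vertex 3 has neighbors [0, 1, 2, 4], degree = 4.
Handshaking lemma: 2 * 10 = 20.
A tree on 6 vertices has 5 edges. This graph has 10 edges (5 extra). Not a tree.
Diameter (longest shortest path) = 2.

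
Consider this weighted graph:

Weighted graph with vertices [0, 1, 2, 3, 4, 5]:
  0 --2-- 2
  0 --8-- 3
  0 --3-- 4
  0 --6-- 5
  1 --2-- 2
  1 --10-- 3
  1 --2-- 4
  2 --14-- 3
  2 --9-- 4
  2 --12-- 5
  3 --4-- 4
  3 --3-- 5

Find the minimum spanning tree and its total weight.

Applying Kruskal's algorithm (sort edges by weight, add if no cycle):
  Add (0,2) w=2
  Add (1,4) w=2
  Add (1,2) w=2
  Skip (0,4) w=3 (creates cycle)
  Add (3,5) w=3
  Add (3,4) w=4
  Skip (0,5) w=6 (creates cycle)
  Skip (0,3) w=8 (creates cycle)
  Skip (2,4) w=9 (creates cycle)
  Skip (1,3) w=10 (creates cycle)
  Skip (2,5) w=12 (creates cycle)
  Skip (2,3) w=14 (creates cycle)
MST weight = 13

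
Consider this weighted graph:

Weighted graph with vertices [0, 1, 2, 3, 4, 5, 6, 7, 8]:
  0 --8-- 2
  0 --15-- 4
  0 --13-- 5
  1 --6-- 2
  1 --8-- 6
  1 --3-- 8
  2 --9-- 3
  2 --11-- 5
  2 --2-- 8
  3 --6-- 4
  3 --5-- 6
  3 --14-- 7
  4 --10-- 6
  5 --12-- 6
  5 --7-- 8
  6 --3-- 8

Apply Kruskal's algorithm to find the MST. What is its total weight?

Applying Kruskal's algorithm (sort edges by weight, add if no cycle):
  Add (2,8) w=2
  Add (1,8) w=3
  Add (6,8) w=3
  Add (3,6) w=5
  Skip (1,2) w=6 (creates cycle)
  Add (3,4) w=6
  Add (5,8) w=7
  Add (0,2) w=8
  Skip (1,6) w=8 (creates cycle)
  Skip (2,3) w=9 (creates cycle)
  Skip (4,6) w=10 (creates cycle)
  Skip (2,5) w=11 (creates cycle)
  Skip (5,6) w=12 (creates cycle)
  Skip (0,5) w=13 (creates cycle)
  Add (3,7) w=14
  Skip (0,4) w=15 (creates cycle)
MST weight = 48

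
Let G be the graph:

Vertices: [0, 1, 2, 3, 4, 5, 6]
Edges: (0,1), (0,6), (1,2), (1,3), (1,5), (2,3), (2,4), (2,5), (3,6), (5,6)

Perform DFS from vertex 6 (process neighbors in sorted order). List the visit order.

DFS from vertex 6 (neighbors processed in ascending order):
Visit order: 6, 0, 1, 2, 3, 4, 5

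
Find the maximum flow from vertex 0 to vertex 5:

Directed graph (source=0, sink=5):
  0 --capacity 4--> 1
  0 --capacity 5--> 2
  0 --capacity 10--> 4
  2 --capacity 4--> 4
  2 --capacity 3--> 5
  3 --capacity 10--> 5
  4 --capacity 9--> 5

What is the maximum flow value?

Computing max flow:
  Flow on (0->2): 3/5
  Flow on (0->4): 9/10
  Flow on (2->5): 3/3
  Flow on (4->5): 9/9
Maximum flow = 12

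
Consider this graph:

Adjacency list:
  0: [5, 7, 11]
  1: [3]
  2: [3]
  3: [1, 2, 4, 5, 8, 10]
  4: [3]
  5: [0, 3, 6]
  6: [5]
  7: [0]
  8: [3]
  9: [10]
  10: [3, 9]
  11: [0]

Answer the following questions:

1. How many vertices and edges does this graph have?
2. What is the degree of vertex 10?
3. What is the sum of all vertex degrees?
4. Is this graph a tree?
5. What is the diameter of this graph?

Count: 12 vertices, 11 edges.
Vertex 10 has neighbors [3, 9], degree = 2.
Handshaking lemma: 2 * 11 = 22.
A graph is a tree iff it is connected and has exactly n-1 edges. This graph is connected (all 12 vertices in one component) and has 12-1 = 11 edges. It is a tree.
Diameter (longest shortest path) = 5.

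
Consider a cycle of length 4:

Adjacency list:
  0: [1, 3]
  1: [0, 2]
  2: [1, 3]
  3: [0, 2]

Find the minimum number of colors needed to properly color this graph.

This is an even cycle (C_4). Even cycles are bipartite.
Chromatic number = 2.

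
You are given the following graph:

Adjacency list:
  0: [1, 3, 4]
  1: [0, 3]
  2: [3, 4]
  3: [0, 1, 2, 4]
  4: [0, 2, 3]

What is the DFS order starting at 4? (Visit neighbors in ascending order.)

DFS from vertex 4 (neighbors processed in ascending order):
Visit order: 4, 0, 1, 3, 2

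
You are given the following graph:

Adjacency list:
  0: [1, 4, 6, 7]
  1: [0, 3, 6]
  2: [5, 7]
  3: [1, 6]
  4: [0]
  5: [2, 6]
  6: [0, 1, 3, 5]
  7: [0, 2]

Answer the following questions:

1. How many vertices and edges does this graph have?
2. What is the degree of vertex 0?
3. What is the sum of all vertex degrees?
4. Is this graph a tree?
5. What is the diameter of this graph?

Count: 8 vertices, 10 edges.
Vertex 0 has neighbors [1, 4, 6, 7], degree = 4.
Handshaking lemma: 2 * 10 = 20.
A tree on 8 vertices has 7 edges. This graph has 10 edges (3 extra). Not a tree.
Diameter (longest shortest path) = 3.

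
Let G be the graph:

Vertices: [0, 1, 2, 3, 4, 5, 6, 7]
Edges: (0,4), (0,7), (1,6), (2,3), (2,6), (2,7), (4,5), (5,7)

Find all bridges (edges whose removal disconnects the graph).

A bridge is an edge whose removal increases the number of connected components.
Bridges found: (1,6), (2,3), (2,6), (2,7)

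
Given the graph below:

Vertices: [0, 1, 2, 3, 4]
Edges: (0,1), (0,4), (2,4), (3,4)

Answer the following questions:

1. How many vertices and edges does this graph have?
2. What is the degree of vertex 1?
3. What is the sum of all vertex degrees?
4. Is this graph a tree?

Count: 5 vertices, 4 edges.
Vertex 1 has neighbors [0], degree = 1.
Handshaking lemma: 2 * 4 = 8.
A graph is a tree iff it is connected and has exactly n-1 edges. This graph is connected (all 5 vertices in one component) and has 5-1 = 4 edges. It is a tree.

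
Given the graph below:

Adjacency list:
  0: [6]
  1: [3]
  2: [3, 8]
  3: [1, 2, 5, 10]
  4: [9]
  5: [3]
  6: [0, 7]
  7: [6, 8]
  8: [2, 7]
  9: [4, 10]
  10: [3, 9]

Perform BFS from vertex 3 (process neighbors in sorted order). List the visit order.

BFS from vertex 3 (neighbors processed in ascending order):
Visit order: 3, 1, 2, 5, 10, 8, 9, 7, 4, 6, 0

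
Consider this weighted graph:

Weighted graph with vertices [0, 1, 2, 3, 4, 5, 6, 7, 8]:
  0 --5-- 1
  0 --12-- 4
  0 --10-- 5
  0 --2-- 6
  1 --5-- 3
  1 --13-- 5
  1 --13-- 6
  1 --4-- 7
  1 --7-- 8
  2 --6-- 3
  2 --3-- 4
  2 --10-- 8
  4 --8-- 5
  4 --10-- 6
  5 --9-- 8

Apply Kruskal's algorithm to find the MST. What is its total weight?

Applying Kruskal's algorithm (sort edges by weight, add if no cycle):
  Add (0,6) w=2
  Add (2,4) w=3
  Add (1,7) w=4
  Add (0,1) w=5
  Add (1,3) w=5
  Add (2,3) w=6
  Add (1,8) w=7
  Add (4,5) w=8
  Skip (5,8) w=9 (creates cycle)
  Skip (0,5) w=10 (creates cycle)
  Skip (2,8) w=10 (creates cycle)
  Skip (4,6) w=10 (creates cycle)
  Skip (0,4) w=12 (creates cycle)
  Skip (1,6) w=13 (creates cycle)
  Skip (1,5) w=13 (creates cycle)
MST weight = 40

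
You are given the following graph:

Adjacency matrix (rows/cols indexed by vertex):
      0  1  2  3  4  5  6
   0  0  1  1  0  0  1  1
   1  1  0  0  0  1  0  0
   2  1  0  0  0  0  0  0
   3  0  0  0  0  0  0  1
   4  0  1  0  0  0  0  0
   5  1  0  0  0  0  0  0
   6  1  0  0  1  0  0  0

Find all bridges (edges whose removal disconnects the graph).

A bridge is an edge whose removal increases the number of connected components.
Bridges found: (0,1), (0,2), (0,5), (0,6), (1,4), (3,6)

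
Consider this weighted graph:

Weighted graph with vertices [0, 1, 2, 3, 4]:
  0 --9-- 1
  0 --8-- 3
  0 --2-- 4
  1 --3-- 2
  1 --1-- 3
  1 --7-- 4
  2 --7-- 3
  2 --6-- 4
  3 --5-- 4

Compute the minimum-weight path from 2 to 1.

Using Dijkstra's algorithm from vertex 2:
Shortest path: 2 -> 1
Total weight: 3 = 3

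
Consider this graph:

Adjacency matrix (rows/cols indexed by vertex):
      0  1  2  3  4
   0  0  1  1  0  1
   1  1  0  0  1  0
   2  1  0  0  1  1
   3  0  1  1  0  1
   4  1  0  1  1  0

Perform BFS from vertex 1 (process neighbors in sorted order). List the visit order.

BFS from vertex 1 (neighbors processed in ascending order):
Visit order: 1, 0, 3, 2, 4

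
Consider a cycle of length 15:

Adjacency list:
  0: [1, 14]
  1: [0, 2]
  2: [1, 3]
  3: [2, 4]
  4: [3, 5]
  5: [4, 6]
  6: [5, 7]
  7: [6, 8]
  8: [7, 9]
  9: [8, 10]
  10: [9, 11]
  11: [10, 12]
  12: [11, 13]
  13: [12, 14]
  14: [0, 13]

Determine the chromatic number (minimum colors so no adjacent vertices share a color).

This is an odd cycle (C_15). Odd cycles are not bipartite (any 2-coloring forces two adjacent vertices to match), and 3 colors suffice.
Chromatic number = 3.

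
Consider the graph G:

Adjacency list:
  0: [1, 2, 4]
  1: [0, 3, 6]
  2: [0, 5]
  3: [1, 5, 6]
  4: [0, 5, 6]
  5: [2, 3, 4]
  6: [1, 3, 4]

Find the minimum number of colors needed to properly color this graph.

The graph has a maximum clique of size 3 (lower bound on chromatic number).
A valid 3-coloring: {0: 0, 1: 1, 2: 1, 3: 0, 4: 1, 5: 2, 6: 2}.
Chromatic number = 3.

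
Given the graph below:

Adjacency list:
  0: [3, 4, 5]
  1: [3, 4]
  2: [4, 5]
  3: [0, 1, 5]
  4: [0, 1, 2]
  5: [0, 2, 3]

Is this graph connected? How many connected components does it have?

Checking connectivity: the graph has 1 connected component(s).
All vertices are reachable from each other. The graph IS connected.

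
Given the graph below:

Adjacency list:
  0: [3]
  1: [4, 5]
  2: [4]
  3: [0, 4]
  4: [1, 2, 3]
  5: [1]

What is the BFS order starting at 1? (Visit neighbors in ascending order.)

BFS from vertex 1 (neighbors processed in ascending order):
Visit order: 1, 4, 5, 2, 3, 0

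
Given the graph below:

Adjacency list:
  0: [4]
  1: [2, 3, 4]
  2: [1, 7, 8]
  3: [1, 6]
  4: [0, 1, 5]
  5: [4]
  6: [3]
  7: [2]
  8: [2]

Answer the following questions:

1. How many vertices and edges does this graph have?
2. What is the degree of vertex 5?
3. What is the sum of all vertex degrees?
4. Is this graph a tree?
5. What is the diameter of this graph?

Count: 9 vertices, 8 edges.
Vertex 5 has neighbors [4], degree = 1.
Handshaking lemma: 2 * 8 = 16.
A graph is a tree iff it is connected and has exactly n-1 edges. This graph is connected (all 9 vertices in one component) and has 9-1 = 8 edges. It is a tree.
Diameter (longest shortest path) = 4.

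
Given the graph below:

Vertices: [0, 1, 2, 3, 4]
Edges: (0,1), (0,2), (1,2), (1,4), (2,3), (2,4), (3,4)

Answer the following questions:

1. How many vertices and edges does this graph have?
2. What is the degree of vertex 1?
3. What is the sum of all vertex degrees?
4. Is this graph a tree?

Count: 5 vertices, 7 edges.
Vertex 1 has neighbors [0, 2, 4], degree = 3.
Handshaking lemma: 2 * 7 = 14.
A tree on 5 vertices has 4 edges. This graph has 7 edges (3 extra). Not a tree.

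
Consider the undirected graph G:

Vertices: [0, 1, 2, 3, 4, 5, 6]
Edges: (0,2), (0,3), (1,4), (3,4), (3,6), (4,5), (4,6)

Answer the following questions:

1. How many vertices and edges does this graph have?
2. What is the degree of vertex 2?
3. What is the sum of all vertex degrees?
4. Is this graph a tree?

Count: 7 vertices, 7 edges.
Vertex 2 has neighbors [0], degree = 1.
Handshaking lemma: 2 * 7 = 14.
A tree on 7 vertices has 6 edges. This graph has 7 edges (1 extra). Not a tree.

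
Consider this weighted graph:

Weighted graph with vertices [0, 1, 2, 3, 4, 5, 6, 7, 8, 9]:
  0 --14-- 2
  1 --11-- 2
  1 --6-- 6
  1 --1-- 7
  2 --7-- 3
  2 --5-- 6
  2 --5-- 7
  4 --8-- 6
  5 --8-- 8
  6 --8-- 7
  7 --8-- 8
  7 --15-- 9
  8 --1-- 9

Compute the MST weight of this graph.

Applying Kruskal's algorithm (sort edges by weight, add if no cycle):
  Add (1,7) w=1
  Add (8,9) w=1
  Add (2,7) w=5
  Add (2,6) w=5
  Skip (1,6) w=6 (creates cycle)
  Add (2,3) w=7
  Add (4,6) w=8
  Add (5,8) w=8
  Skip (6,7) w=8 (creates cycle)
  Add (7,8) w=8
  Skip (1,2) w=11 (creates cycle)
  Add (0,2) w=14
  Skip (7,9) w=15 (creates cycle)
MST weight = 57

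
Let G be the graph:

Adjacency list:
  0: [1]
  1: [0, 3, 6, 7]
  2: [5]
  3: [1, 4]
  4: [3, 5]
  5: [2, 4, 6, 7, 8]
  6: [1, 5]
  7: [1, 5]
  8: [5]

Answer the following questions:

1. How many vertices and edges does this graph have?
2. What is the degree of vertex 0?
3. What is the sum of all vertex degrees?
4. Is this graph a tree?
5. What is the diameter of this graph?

Count: 9 vertices, 10 edges.
Vertex 0 has neighbors [1], degree = 1.
Handshaking lemma: 2 * 10 = 20.
A tree on 9 vertices has 8 edges. This graph has 10 edges (2 extra). Not a tree.
Diameter (longest shortest path) = 4.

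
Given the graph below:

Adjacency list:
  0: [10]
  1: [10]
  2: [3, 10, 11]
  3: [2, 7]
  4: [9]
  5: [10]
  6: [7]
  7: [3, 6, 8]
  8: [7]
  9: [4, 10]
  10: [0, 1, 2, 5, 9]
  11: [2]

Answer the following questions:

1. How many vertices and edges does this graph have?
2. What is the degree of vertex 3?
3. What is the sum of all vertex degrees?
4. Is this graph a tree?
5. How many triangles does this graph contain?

Count: 12 vertices, 11 edges.
Vertex 3 has neighbors [2, 7], degree = 2.
Handshaking lemma: 2 * 11 = 22.
A graph is a tree iff it is connected and has exactly n-1 edges. This graph is connected (all 12 vertices in one component) and has 12-1 = 11 edges. It is a tree.
Number of triangles = 0.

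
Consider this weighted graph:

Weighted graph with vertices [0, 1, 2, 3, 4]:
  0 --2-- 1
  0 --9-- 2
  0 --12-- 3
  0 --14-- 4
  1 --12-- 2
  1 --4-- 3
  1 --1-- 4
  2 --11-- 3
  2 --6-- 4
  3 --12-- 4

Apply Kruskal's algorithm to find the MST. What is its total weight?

Applying Kruskal's algorithm (sort edges by weight, add if no cycle):
  Add (1,4) w=1
  Add (0,1) w=2
  Add (1,3) w=4
  Add (2,4) w=6
  Skip (0,2) w=9 (creates cycle)
  Skip (2,3) w=11 (creates cycle)
  Skip (0,3) w=12 (creates cycle)
  Skip (1,2) w=12 (creates cycle)
  Skip (3,4) w=12 (creates cycle)
  Skip (0,4) w=14 (creates cycle)
MST weight = 13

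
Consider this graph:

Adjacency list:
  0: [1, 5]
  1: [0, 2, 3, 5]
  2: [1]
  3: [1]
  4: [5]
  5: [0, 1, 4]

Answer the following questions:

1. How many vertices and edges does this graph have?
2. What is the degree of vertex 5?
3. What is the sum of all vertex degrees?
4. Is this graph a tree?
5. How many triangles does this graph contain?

Count: 6 vertices, 6 edges.
Vertex 5 has neighbors [0, 1, 4], degree = 3.
Handshaking lemma: 2 * 6 = 12.
A tree on 6 vertices has 5 edges. This graph has 6 edges (1 extra). Not a tree.
Number of triangles = 1.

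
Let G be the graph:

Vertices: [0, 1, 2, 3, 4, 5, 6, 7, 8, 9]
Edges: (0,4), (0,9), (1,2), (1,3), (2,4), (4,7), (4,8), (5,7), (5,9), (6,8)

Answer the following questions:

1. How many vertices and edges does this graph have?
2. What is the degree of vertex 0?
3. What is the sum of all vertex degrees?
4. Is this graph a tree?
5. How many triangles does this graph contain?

Count: 10 vertices, 10 edges.
Vertex 0 has neighbors [4, 9], degree = 2.
Handshaking lemma: 2 * 10 = 20.
A tree on 10 vertices has 9 edges. This graph has 10 edges (1 extra). Not a tree.
Number of triangles = 0.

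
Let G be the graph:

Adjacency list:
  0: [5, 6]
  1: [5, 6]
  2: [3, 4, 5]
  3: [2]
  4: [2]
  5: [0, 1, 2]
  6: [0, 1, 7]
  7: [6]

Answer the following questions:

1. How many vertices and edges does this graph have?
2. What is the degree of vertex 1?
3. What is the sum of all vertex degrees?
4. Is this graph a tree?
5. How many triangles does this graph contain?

Count: 8 vertices, 8 edges.
Vertex 1 has neighbors [5, 6], degree = 2.
Handshaking lemma: 2 * 8 = 16.
A tree on 8 vertices has 7 edges. This graph has 8 edges (1 extra). Not a tree.
Number of triangles = 0.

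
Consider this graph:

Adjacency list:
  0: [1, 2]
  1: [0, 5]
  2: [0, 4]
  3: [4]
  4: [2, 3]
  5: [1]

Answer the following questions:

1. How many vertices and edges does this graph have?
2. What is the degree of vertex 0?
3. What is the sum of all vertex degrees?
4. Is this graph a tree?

Count: 6 vertices, 5 edges.
Vertex 0 has neighbors [1, 2], degree = 2.
Handshaking lemma: 2 * 5 = 10.
A graph is a tree iff it is connected and has exactly n-1 edges. This graph is connected (all 6 vertices in one component) and has 6-1 = 5 edges. It is a tree.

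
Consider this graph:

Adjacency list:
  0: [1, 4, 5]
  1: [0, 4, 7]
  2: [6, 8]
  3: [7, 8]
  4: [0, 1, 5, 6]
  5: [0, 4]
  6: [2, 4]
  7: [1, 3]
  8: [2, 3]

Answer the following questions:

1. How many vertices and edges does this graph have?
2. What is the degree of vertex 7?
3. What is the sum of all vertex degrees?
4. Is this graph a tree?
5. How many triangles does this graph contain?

Count: 9 vertices, 11 edges.
Vertex 7 has neighbors [1, 3], degree = 2.
Handshaking lemma: 2 * 11 = 22.
A tree on 9 vertices has 8 edges. This graph has 11 edges (3 extra). Not a tree.
Number of triangles = 2.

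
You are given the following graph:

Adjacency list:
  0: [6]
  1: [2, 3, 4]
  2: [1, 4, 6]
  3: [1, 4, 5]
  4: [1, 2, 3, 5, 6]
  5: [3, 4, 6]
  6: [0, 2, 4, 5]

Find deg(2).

Vertex 2 has neighbors [1, 4, 6], so deg(2) = 3.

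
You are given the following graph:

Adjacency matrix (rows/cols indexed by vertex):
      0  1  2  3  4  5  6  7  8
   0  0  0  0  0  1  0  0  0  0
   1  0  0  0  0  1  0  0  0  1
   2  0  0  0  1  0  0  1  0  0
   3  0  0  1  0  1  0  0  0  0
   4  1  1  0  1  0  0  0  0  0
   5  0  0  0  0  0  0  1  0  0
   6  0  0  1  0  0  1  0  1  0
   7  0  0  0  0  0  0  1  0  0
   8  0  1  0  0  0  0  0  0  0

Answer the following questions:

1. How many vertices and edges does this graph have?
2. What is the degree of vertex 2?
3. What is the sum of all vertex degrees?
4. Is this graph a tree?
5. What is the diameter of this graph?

Count: 9 vertices, 8 edges.
Vertex 2 has neighbors [3, 6], degree = 2.
Handshaking lemma: 2 * 8 = 16.
A graph is a tree iff it is connected and has exactly n-1 edges. This graph is connected (all 9 vertices in one component) and has 9-1 = 8 edges. It is a tree.
Diameter (longest shortest path) = 6.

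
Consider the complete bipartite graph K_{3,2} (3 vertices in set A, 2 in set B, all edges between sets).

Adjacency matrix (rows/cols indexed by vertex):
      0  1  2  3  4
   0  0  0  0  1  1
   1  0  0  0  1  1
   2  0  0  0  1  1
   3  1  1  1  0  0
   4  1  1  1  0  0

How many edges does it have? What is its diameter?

K_{3,2} has 3 * 2 = 6 edges.
Any vertex reaches any opposite-side vertex in 1 step; same-side vertices reach in 2 steps via any opposite-side vertex.
Diameter = 2.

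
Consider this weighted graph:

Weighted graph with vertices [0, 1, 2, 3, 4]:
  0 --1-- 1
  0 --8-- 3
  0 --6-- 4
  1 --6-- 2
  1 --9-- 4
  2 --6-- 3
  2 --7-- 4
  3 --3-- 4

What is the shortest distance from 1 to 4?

Using Dijkstra's algorithm from vertex 1:
Shortest path: 1 -> 0 -> 4
Total weight: 1 + 6 = 7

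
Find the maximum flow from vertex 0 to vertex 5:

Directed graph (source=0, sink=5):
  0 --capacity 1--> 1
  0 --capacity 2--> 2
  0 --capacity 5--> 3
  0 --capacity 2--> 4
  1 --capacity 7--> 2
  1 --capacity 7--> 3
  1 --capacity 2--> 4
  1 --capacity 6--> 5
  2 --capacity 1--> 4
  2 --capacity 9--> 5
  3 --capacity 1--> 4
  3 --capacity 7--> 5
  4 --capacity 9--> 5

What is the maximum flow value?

Computing max flow:
  Flow on (0->1): 1/1
  Flow on (0->2): 2/2
  Flow on (0->3): 5/5
  Flow on (0->4): 2/2
  Flow on (1->5): 1/6
  Flow on (2->5): 2/9
  Flow on (3->5): 5/7
  Flow on (4->5): 2/9
Maximum flow = 10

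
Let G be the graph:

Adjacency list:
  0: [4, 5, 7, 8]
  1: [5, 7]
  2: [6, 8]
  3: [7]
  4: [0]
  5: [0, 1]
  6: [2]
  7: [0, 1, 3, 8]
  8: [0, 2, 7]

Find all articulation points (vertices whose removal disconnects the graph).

An articulation point is a vertex whose removal disconnects the graph.
Articulation points: [0, 2, 7, 8]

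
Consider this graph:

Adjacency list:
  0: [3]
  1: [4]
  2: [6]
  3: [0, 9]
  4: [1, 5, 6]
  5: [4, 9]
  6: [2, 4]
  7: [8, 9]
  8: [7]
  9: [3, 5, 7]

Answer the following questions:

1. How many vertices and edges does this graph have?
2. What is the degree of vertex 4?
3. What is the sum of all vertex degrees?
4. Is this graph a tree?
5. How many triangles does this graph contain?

Count: 10 vertices, 9 edges.
Vertex 4 has neighbors [1, 5, 6], degree = 3.
Handshaking lemma: 2 * 9 = 18.
A graph is a tree iff it is connected and has exactly n-1 edges. This graph is connected (all 10 vertices in one component) and has 10-1 = 9 edges. It is a tree.
Number of triangles = 0.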